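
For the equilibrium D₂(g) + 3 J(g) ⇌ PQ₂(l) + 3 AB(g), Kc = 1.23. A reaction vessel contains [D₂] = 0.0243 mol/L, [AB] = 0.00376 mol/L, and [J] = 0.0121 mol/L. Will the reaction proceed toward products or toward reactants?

(PQ₂ is a pure liquid — omitted from Qc.)
Qc = [AB]³ / ([D₂]·[J]³) = (0.00376)³ / ((0.0243)·(0.0121)³) = 1.23
Qc = 1.23 = Kc, so the system is already at equilibrium.

no net change (already at equilibrium)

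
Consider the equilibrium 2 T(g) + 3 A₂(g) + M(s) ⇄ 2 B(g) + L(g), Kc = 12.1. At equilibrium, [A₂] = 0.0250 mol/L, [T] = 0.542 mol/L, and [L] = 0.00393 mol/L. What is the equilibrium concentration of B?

[B] = 0.119 mol/L

(M is a pure solid — omitted from Kc.)
At equilibrium, Kc = [B]²·[L] / ([T]²·[A₂]³) = 12.1.
([B])²·(0.00393) / ((0.542)²·(0.0250)³) = 12.1
[B]² = 0.0141 ⇒ [B] = 0.119 mol/L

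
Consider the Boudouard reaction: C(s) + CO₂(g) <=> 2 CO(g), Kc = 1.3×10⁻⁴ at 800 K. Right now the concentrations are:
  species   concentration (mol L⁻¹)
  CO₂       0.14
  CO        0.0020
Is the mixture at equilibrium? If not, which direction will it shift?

no; Q < K, reaction proceeds forward

(C is a pure solid — omitted from Qc.)
Qc = [CO]² / [CO₂] = (0.0020)² / (0.14) = 2.9×10⁻⁵
Qc = 2.9×10⁻⁵ < Kc = 1.3×10⁻⁴: net forward reaction.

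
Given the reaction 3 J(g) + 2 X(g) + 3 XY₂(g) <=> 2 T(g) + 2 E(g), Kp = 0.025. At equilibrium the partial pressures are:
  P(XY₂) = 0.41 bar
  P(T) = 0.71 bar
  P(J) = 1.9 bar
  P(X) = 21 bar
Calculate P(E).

At equilibrium, Kp = P(T)²·P(E)² / (P(J)³·P(X)²·P(XY₂)³) = 0.025.
(0.71)²·(P(E))² / ((1.9)³·(21)²·(0.41)³) = 0.025
P(E)² = 10.3 ⇒ P(E) = 3.2 bar

P(E) = 3.2 bar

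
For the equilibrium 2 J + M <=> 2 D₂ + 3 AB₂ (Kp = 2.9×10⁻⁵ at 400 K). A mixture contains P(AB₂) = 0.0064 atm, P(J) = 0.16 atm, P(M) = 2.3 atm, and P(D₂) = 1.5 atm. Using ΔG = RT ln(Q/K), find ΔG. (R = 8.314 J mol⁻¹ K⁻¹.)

ΔG = -3.54 kJ/mol

Qp = P(D₂)²·P(AB₂)³ / (P(J)²·P(M)) = (1.5)²·(0.0064)³ / ((0.16)²·(2.3)) = 1.00×10⁻⁵
ΔG = RT ln(Qp/Kp) = (8.314 J mol⁻¹ K⁻¹)(400 K) × ln(1.00×10⁻⁵/2.9×10⁻⁵)
   = (3.326 kJ/mol)(-1.065) = -3.54 kJ/mol
ΔG < 0, so the forward reaction is spontaneous (proceeds forward).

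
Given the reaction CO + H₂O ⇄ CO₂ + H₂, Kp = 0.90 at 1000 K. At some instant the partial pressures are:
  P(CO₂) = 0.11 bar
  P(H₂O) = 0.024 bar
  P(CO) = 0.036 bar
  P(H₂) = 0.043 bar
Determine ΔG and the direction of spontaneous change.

ΔG = 15.0 kJ/mol; the forward reaction is non-spontaneous

Qp = P(CO₂)·P(H₂) / (P(CO)·P(H₂O)) = (0.11)·(0.043) / ((0.036)·(0.024)) = 5.47
ΔG = RT ln(Qp/Kp) = (8.314 J mol⁻¹ K⁻¹)(1000 K) × ln(5.47/0.90)
   = (8.314 kJ/mol)(1.805) = 15.0 kJ/mol
ΔG > 0, so the forward reaction is non-spontaneous (proceeds in reverse).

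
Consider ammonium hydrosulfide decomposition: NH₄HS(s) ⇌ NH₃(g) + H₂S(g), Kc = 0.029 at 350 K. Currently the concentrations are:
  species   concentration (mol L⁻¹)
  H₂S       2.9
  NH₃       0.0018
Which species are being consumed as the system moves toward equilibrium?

NH₄HS (reactants)

(NH₄HS is a pure solid — omitted from Qc.)
Qc = [NH₃]·[H₂S] = (0.0018)·(2.9) = 0.0052
Qc = 0.0052 < Kc = 0.029: net forward reaction.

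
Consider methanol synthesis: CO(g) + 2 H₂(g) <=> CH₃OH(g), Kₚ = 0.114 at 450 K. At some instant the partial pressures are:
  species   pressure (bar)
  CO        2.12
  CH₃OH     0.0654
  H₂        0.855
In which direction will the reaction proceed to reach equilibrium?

toward products

Qₚ = P(CH₃OH) / (P(CO)·P(H₂)²) = (0.0654) / ((2.12)·(0.855)²) = 0.0422
Qₚ = 0.0422 < Kₚ = 0.114, so the forward reaction proceeds.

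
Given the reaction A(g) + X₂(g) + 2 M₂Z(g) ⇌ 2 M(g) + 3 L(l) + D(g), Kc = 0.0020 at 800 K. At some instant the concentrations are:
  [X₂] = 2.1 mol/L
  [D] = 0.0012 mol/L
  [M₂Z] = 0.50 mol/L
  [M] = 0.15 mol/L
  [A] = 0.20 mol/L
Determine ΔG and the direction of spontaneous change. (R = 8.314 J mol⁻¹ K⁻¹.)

(L is a pure liquid — omitted from Qc.)
Qc = [M]²·[D] / ([A]·[X₂]·[M₂Z]²) = (0.15)²·(0.0012) / ((0.20)·(2.1)·(0.50)²) = 2.57×10⁻⁴
ΔG = RT ln(Qc/Kc) = (8.314 J mol⁻¹ K⁻¹)(800 K) × ln(2.57×10⁻⁴/0.0020)
   = (6.651 kJ/mol)(-2.052) = -13.6 kJ/mol
ΔG < 0, so the forward reaction is spontaneous (proceeds forward).

ΔG = -13.6 kJ/mol; the forward reaction is spontaneous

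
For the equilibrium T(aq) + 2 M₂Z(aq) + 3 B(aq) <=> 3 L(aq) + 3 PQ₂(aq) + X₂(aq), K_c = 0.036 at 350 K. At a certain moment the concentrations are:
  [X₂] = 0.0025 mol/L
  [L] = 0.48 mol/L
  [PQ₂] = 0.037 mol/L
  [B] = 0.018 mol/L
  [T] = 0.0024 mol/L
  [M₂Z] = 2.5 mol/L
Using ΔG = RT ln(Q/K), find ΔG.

ΔG = 4.34 kJ/mol

Q_c = [L]³·[PQ₂]³·[X₂] / ([T]·[M₂Z]²·[B]³) = (0.48)³·(0.037)³·(0.0025) / ((0.0024)·(2.5)²·(0.018)³) = 0.160
ΔG = RT ln(Q_c/K_c) = (8.314 J mol⁻¹ K⁻¹)(350 K) × ln(0.160/0.036)
   = (2.910 kJ/mol)(1.492) = 4.34 kJ/mol
ΔG > 0, so the forward reaction is non-spontaneous (proceeds in reverse).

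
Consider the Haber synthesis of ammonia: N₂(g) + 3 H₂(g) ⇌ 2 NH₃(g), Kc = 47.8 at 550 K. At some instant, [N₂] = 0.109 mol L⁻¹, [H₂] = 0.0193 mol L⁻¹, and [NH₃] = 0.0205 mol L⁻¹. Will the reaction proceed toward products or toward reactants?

Qc = [NH₃]² / ([N₂]·[H₂]³) = (0.0205)² / ((0.109)·(0.0193)³) = 536
Qc = 536 > Kc = 47.8, so the reverse reaction proceeds.

in the reverse direction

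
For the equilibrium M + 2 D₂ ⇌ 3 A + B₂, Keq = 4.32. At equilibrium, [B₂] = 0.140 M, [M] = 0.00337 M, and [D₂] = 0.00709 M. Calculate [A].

At equilibrium, Keq = [A]³·[B₂] / ([M]·[D₂]²) = 4.32.
([A])³·(0.140) / ((0.00337)·(0.00709)²) = 4.32
[A]³ = 5.23×10⁻⁶ ⇒ [A] = 0.0174 M

[A] = 0.0174 M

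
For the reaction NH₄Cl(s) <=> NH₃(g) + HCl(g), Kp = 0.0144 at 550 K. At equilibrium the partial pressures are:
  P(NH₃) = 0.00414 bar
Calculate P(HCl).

P(HCl) = 3.48 bar

(NH₄Cl is a pure solid — omitted from Kp.)
At equilibrium, Kp = P(NH₃)·P(HCl) = 0.0144.
(0.00414)·(P(HCl)) = 0.0144
P(HCl) = 3.48 bar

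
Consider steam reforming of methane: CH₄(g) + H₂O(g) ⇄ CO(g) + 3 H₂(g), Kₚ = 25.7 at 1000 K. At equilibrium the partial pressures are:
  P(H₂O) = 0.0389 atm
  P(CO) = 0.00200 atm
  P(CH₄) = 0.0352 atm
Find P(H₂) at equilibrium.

At equilibrium, Kₚ = P(CO)·P(H₂)³ / (P(CH₄)·P(H₂O)) = 25.7.
(0.00200)·(P(H₂))³ / ((0.0352)·(0.0389)) = 25.7
P(H₂)³ = 17.6 ⇒ P(H₂) = 2.60 atm

P(H₂) = 2.60 atm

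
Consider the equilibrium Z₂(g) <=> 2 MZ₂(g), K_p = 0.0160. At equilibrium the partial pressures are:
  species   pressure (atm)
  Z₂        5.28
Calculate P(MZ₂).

At equilibrium, K_p = P(MZ₂)² / P(Z₂) = 0.0160.
(P(MZ₂))² / (5.28) = 0.0160
P(MZ₂)² = 0.0845 ⇒ P(MZ₂) = 0.291 atm

P(MZ₂) = 0.291 atm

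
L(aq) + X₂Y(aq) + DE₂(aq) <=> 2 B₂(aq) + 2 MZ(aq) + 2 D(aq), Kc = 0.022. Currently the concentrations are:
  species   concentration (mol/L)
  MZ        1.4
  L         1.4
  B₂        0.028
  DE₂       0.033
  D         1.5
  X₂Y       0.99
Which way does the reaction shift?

to the left

Qc = [B₂]²·[MZ]²·[D]² / ([L]·[X₂Y]·[DE₂]) = (0.028)²·(1.4)²·(1.5)² / ((1.4)·(0.99)·(0.033)) = 0.076
Qc = 0.076 > Kc = 0.022, so the reverse reaction proceeds.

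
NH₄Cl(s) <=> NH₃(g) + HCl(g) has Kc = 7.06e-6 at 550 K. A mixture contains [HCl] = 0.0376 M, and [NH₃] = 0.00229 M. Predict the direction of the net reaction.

to the left

(NH₄Cl is a pure solid — omitted from Qc.)
Qc = [NH₃]·[HCl] = (0.00229)·(0.0376) = 8.61e-5
Qc = 8.61e-5 > Kc = 7.06e-6, so the reverse reaction proceeds.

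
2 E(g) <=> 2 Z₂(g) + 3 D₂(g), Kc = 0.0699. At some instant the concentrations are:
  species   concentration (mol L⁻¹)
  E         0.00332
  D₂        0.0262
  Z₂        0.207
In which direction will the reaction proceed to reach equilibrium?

at equilibrium

Qc = [Z₂]²·[D₂]³ / [E]² = (0.207)²·(0.0262)³ / (0.00332)² = 0.0699
Qc = 0.0699 = Kc, so the system is already at equilibrium.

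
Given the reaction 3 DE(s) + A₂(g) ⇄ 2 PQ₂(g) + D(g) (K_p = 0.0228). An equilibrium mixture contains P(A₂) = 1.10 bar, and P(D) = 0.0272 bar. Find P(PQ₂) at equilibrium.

P(PQ₂) = 0.960 bar

(DE is a pure solid — omitted from K_p.)
At equilibrium, K_p = P(PQ₂)²·P(D) / P(A₂) = 0.0228.
(P(PQ₂))²·(0.0272) / (1.10) = 0.0228
P(PQ₂)² = 0.922 ⇒ P(PQ₂) = 0.960 bar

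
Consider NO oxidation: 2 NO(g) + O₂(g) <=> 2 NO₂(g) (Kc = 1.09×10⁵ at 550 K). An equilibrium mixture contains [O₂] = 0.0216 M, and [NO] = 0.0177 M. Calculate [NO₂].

At equilibrium, Kc = [NO₂]² / ([NO]²·[O₂]) = 1.09×10⁵.
([NO₂])² / ((0.0177)²·(0.0216)) = 1.09×10⁵
[NO₂]² = 0.738 ⇒ [NO₂] = 0.859 M

[NO₂] = 0.859 M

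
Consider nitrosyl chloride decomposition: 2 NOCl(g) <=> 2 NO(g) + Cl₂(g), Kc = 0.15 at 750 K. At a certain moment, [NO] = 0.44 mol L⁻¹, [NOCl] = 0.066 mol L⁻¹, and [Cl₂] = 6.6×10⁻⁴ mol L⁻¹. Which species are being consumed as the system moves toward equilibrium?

Qc = [NO]²·[Cl₂] / [NOCl]² = (0.44)²·(6.6×10⁻⁴) / (0.066)² = 0.029
Qc = 0.029 < Kc = 0.15: net forward reaction.

NOCl (reactants)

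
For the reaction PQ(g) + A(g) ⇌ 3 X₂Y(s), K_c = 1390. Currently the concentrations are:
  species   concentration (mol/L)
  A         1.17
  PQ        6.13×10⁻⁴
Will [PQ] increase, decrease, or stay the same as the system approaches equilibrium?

stay the same

(X₂Y is a pure solid — omitted from Q_c.)
Q_c = 1 / ([PQ]·[A]) = 1 / ((6.13×10⁻⁴)·(1.17)) = 1390
Q_c = 1390 = K_c; the system is at equilibrium.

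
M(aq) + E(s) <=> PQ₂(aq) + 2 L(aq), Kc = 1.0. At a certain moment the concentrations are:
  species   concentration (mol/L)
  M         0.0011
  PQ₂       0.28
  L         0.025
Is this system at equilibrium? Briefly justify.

(E is a pure solid — omitted from Qc.)
Qc = [PQ₂]·[L]² / [M] = (0.28)·(0.025)² / (0.0011) = 0.16
Qc = 0.16 < Kc = 1.0: net forward reaction.

no; Q < K, reaction proceeds forward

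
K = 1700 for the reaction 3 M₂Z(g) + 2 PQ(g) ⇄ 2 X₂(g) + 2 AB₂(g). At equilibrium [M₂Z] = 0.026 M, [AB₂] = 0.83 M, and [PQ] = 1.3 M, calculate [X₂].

[X₂] = 0.27 M

At equilibrium, K = [X₂]²·[AB₂]² / ([M₂Z]³·[PQ]²) = 1700.
([X₂])²·(0.83)² / ((0.026)³·(1.3)²) = 1700
[X₂]² = 0.0733 ⇒ [X₂] = 0.27 M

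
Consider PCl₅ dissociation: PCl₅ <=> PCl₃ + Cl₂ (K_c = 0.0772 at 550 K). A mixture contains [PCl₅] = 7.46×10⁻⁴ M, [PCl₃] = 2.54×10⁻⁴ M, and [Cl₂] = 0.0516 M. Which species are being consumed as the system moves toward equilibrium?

PCl₅ (reactants)

Q_c = [PCl₃]·[Cl₂] / [PCl₅] = (2.54×10⁻⁴)·(0.0516) / (7.46×10⁻⁴) = 0.0176
Q_c = 0.0176 < K_c = 0.0772: net forward reaction.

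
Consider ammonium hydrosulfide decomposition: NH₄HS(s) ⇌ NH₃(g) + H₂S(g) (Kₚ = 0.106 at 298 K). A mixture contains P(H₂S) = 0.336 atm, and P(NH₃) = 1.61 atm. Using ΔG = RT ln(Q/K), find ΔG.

ΔG = 4.04 kJ/mol

(NH₄HS is a pure solid — omitted from Qₚ.)
Qₚ = P(NH₃)·P(H₂S) = (1.61)·(0.336) = 0.541
ΔG = RT ln(Qₚ/Kₚ) = (8.314 J mol⁻¹ K⁻¹)(298 K) × ln(0.541/0.106)
   = (2.478 kJ/mol)(1.630) = 4.04 kJ/mol
ΔG > 0, so the forward reaction is non-spontaneous (proceeds in reverse).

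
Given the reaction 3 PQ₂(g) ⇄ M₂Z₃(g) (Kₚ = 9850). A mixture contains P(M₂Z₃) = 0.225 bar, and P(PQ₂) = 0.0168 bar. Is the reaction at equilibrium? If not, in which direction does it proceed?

Qₚ = P(M₂Z₃) / P(PQ₂)³ = (0.225) / (0.0168)³ = 47500
Qₚ = 47500 > Kₚ = 9850, so the reverse reaction proceeds.

reverse (toward reactants)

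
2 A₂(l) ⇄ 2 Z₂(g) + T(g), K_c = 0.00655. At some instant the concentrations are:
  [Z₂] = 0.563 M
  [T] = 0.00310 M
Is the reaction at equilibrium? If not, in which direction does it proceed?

(A₂ is a pure liquid — omitted from Q_c.)
Q_c = [Z₂]²·[T] = (0.563)²·(0.00310) = 9.83×10⁻⁴
Q_c = 9.83×10⁻⁴ < K_c = 0.00655, so the forward reaction proceeds.

in the forward direction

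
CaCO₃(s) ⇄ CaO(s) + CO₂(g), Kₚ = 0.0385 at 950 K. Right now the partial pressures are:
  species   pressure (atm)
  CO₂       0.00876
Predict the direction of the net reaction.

to the right

(CaCO₃, CaO are pure solids — omitted from Qₚ.)
Qₚ = P(CO₂) = 0.00876
Qₚ = 0.00876 < Kₚ = 0.0385, so the forward reaction proceeds.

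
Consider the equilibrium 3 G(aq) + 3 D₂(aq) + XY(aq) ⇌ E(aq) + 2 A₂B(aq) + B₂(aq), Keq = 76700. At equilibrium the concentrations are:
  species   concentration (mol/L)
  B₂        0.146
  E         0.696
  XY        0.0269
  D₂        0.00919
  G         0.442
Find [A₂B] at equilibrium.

At equilibrium, Keq = [E]·[A₂B]²·[B₂] / ([G]³·[D₂]³·[XY]) = 76700.
(0.696)·([A₂B])²·(0.146) / ((0.442)³·(0.00919)³·(0.0269)) = 76700
[A₂B]² = 0.00136 ⇒ [A₂B] = 0.0369 mol/L

[A₂B] = 0.0369 mol/L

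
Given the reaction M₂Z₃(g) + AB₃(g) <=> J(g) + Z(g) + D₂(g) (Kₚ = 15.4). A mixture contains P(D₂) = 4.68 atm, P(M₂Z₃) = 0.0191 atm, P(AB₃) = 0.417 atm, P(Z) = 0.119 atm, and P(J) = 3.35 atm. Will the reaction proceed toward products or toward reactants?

to the left

Qₚ = P(J)·P(Z)·P(D₂) / (P(M₂Z₃)·P(AB₃)) = (3.35)·(0.119)·(4.68) / ((0.0191)·(0.417)) = 234
Qₚ = 234 > Kₚ = 15.4, so the reverse reaction proceeds.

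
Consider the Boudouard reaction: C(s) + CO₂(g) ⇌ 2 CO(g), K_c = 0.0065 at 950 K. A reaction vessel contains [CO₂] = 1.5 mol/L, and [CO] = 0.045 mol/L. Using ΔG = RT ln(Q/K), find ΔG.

ΔG = -12.4 kJ/mol

(C is a pure solid — omitted from Q_c.)
Q_c = [CO]² / [CO₂] = (0.045)² / (1.5) = 0.00135
ΔG = RT ln(Q_c/K_c) = (8.314 J mol⁻¹ K⁻¹)(950 K) × ln(0.00135/0.0065)
   = (7.898 kJ/mol)(-1.572) = -12.4 kJ/mol
ΔG < 0, so the forward reaction is spontaneous (proceeds forward).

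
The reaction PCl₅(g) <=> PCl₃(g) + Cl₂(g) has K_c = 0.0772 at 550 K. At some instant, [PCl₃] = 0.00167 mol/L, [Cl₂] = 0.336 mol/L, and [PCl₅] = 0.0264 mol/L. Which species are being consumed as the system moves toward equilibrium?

Q_c = [PCl₃]·[Cl₂] / [PCl₅] = (0.00167)·(0.336) / (0.0264) = 0.0213
Q_c = 0.0213 < K_c = 0.0772: net forward reaction.

PCl₅ (reactants)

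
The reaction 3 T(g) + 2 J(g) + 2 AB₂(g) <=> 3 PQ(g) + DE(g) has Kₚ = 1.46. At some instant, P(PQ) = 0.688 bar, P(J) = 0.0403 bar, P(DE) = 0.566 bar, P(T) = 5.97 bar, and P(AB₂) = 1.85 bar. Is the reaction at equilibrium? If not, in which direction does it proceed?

to the right

Qₚ = P(PQ)³·P(DE) / (P(T)³·P(J)²·P(AB₂)²) = (0.688)³·(0.566) / ((5.97)³·(0.0403)²·(1.85)²) = 0.156
Qₚ = 0.156 < Kₚ = 1.46, so the forward reaction proceeds.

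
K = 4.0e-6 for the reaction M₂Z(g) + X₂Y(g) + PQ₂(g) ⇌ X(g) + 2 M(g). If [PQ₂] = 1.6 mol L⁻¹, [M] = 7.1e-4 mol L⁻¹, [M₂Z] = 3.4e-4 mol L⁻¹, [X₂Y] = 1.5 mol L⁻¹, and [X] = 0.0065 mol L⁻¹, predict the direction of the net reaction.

no net change (already at equilibrium)

Q = [X]·[M]² / ([M₂Z]·[X₂Y]·[PQ₂]) = (0.0065)·(7.1e-4)² / ((3.4e-4)·(1.5)·(1.6)) = 4.0e-6
Q = 4.0e-6 = K, so the system is already at equilibrium.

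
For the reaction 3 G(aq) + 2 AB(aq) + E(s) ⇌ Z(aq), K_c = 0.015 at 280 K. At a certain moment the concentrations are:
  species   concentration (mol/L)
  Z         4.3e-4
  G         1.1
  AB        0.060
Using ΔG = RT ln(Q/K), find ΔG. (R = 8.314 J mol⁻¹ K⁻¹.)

ΔG = 4.16 kJ/mol

(E is a pure solid — omitted from Q_c.)
Q_c = [Z] / ([G]³·[AB]²) = (4.3e-4) / ((1.1)³·(0.060)²) = 0.0897
ΔG = RT ln(Q_c/K_c) = (8.314 J mol⁻¹ K⁻¹)(280 K) × ln(0.0897/0.015)
   = (2.328 kJ/mol)(1.788) = 4.16 kJ/mol
ΔG > 0, so the forward reaction is non-spontaneous (proceeds in reverse).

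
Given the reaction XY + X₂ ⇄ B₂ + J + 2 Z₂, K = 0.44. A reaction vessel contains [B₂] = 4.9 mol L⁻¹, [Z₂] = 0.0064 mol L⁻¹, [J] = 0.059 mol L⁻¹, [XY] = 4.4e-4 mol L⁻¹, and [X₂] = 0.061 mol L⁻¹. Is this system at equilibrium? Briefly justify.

Q = [B₂]·[J]·[Z₂]² / ([XY]·[X₂]) = (4.9)·(0.059)·(0.0064)² / ((4.4e-4)·(0.061)) = 0.44
Q = 0.44 = K; the system is at equilibrium.

yes, at equilibrium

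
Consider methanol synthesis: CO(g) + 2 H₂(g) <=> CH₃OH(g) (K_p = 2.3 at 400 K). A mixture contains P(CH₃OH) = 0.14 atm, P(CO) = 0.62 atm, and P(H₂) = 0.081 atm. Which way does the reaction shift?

Q_p = P(CH₃OH) / (P(CO)·P(H₂)²) = (0.14) / ((0.62)·(0.081)²) = 34
Q_p = 34 > K_p = 2.3, so the reverse reaction proceeds.

in the reverse direction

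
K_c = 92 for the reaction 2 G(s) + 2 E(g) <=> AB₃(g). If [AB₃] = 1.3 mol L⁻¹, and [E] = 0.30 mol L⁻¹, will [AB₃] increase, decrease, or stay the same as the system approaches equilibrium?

(G is a pure solid — omitted from Q_c.)
Q_c = [AB₃] / [E]² = (1.3) / (0.30)² = 14
Q_c = 14 < K_c = 92: net forward reaction.
AB₃ is a product, so it increases.

increase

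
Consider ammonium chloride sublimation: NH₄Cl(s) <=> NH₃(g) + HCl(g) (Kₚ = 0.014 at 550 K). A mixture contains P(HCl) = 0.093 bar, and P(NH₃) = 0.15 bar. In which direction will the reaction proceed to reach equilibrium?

(NH₄Cl is a pure solid — omitted from Qₚ.)
Qₚ = P(NH₃)·P(HCl) = (0.15)·(0.093) = 0.014
Qₚ = 0.014 = Kₚ, so the system is already at equilibrium.

at equilibrium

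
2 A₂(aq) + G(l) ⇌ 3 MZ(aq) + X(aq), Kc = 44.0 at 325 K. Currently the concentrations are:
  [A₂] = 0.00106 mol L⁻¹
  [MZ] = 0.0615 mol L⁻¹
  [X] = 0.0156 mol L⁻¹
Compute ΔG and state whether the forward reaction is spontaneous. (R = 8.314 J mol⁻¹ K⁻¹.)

(G is a pure liquid — omitted from Qc.)
Qc = [MZ]³·[X] / [A₂]² = (0.0615)³·(0.0156) / (0.00106)² = 3.23
ΔG = RT ln(Qc/Kc) = (8.314 J mol⁻¹ K⁻¹)(325 K) × ln(3.23/44.0)
   = (2.702 kJ/mol)(-2.612) = -7.06 kJ/mol
ΔG < 0, so the forward reaction is spontaneous (proceeds forward).

ΔG = -7.06 kJ/mol; the forward reaction is spontaneous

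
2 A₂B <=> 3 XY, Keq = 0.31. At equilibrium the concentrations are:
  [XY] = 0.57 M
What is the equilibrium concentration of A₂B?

At equilibrium, Keq = [XY]³ / [A₂B]² = 0.31.
(0.57)³ / ([A₂B])² = 0.31
[A₂B]² = 0.597 ⇒ [A₂B] = 0.77 M

[A₂B] = 0.77 M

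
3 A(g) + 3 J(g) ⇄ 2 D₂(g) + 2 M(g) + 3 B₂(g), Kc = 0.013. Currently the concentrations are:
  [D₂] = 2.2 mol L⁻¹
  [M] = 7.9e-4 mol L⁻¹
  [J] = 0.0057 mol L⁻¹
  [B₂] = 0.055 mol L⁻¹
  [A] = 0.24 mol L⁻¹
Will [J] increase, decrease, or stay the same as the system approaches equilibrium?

Qc = [D₂]²·[M]²·[B₂]³ / ([A]³·[J]³) = (2.2)²·(7.9e-4)²·(0.055)³ / ((0.24)³·(0.0057)³) = 0.20
Qc = 0.20 > Kc = 0.013: net reverse reaction.
J is a reactant, so it increases.

increase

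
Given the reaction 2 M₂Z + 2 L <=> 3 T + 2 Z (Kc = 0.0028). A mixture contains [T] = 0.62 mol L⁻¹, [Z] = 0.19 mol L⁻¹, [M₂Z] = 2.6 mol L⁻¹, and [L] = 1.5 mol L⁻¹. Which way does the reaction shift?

Qc = [T]³·[Z]² / ([M₂Z]²·[L]²) = (0.62)³·(0.19)² / ((2.6)²·(1.5)²) = 5.7×10⁻⁴
Qc = 5.7×10⁻⁴ < Kc = 0.0028, so the forward reaction proceeds.

forward (toward products)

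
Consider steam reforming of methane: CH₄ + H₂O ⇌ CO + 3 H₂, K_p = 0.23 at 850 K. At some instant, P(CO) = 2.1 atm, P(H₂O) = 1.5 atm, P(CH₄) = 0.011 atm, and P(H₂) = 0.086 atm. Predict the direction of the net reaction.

Q_p = P(CO)·P(H₂)³ / (P(CH₄)·P(H₂O)) = (2.1)·(0.086)³ / ((0.011)·(1.5)) = 0.081
Q_p = 0.081 < K_p = 0.23, so the forward reaction proceeds.

toward products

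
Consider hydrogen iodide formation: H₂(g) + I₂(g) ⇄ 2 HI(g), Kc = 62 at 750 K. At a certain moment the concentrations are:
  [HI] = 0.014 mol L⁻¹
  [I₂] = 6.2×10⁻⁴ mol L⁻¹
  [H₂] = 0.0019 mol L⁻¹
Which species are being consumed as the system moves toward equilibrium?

HI (products)

Qc = [HI]² / ([H₂]·[I₂]) = (0.014)² / ((0.0019)·(6.2×10⁻⁴)) = 170
Qc = 170 > Kc = 62: net reverse reaction.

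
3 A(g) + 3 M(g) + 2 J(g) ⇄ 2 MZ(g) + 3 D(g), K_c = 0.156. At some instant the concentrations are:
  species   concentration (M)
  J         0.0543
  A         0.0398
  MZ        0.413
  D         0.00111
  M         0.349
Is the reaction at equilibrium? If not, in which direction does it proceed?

Q_c = [MZ]²·[D]³ / ([A]³·[M]³·[J]²) = (0.413)²·(0.00111)³ / ((0.0398)³·(0.349)³·(0.0543)²) = 0.0295
Q_c = 0.0295 < K_c = 0.156, so the forward reaction proceeds.

forward (toward products)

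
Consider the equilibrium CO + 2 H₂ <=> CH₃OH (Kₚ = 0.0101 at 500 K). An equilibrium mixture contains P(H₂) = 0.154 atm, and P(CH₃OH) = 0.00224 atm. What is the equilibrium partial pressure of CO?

P(CO) = 9.35 atm

At equilibrium, Kₚ = P(CH₃OH) / (P(CO)·P(H₂)²) = 0.0101.
(0.00224) / ((P(CO))·(0.154)²) = 0.0101
P(CO) = 9.35 atm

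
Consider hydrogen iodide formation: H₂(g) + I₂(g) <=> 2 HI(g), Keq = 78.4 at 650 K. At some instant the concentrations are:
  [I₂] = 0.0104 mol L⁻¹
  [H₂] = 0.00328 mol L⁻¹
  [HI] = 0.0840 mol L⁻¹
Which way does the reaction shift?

to the left

Q = [HI]² / ([H₂]·[I₂]) = (0.0840)² / ((0.00328)·(0.0104)) = 207
Q = 207 > Keq = 78.4, so the reverse reaction proceeds.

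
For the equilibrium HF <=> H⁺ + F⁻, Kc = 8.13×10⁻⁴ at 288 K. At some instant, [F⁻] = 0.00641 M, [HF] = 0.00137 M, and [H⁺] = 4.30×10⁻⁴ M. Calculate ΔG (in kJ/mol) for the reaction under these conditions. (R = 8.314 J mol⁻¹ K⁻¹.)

ΔG = 2.17 kJ/mol

Qc = [H⁺]·[F⁻] / [HF] = (4.30×10⁻⁴)·(0.00641) / (0.00137) = 0.00201
ΔG = RT ln(Qc/Kc) = (8.314 J mol⁻¹ K⁻¹)(288 K) × ln(0.00201/8.13×10⁻⁴)
   = (2.394 kJ/mol)(0.9052) = 2.17 kJ/mol
ΔG > 0, so the forward reaction is non-spontaneous (proceeds in reverse).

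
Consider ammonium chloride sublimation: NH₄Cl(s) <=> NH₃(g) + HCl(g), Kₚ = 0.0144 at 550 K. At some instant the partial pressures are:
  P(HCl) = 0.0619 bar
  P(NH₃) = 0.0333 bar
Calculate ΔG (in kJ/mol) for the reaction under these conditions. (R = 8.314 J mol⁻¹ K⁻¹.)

(NH₄Cl is a pure solid — omitted from Qₚ.)
Qₚ = P(NH₃)·P(HCl) = (0.0333)·(0.0619) = 0.00206
ΔG = RT ln(Qₚ/Kₚ) = (8.314 J mol⁻¹ K⁻¹)(550 K) × ln(0.00206/0.0144)
   = (4.573 kJ/mol)(-1.945) = -8.89 kJ/mol
ΔG < 0, so the forward reaction is spontaneous (proceeds forward).

ΔG = -8.89 kJ/mol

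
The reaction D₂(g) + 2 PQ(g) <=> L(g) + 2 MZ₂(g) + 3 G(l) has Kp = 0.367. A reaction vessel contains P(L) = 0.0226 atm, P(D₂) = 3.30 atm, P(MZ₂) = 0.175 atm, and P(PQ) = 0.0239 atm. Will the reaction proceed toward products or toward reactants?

neither direction; the system is at equilibrium

(G is a pure liquid — omitted from Qp.)
Qp = P(L)·P(MZ₂)² / (P(D₂)·P(PQ)²) = (0.0226)·(0.175)² / ((3.30)·(0.0239)²) = 0.367
Qp = 0.367 = Kp, so the system is already at equilibrium.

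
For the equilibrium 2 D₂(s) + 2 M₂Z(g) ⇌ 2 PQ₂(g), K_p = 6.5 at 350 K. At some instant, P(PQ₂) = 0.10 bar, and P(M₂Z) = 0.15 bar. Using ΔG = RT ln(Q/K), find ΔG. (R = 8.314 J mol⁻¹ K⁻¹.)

(D₂ is a pure solid — omitted from Q_p.)
Q_p = P(PQ₂)² / P(M₂Z)² = (0.10)² / (0.15)² = 0.444
ΔG = RT ln(Q_p/K_p) = (8.314 J mol⁻¹ K⁻¹)(350 K) × ln(0.444/6.5)
   = (2.910 kJ/mol)(-2.684) = -7.81 kJ/mol
ΔG < 0, so the forward reaction is spontaneous (proceeds forward).

ΔG = -7.81 kJ/mol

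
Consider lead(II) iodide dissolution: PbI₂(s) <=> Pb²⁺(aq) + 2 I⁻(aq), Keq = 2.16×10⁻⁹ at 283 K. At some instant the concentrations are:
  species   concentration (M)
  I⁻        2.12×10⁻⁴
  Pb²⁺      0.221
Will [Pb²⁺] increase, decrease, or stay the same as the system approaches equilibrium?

decrease

(PbI₂ is a pure solid — omitted from Q.)
Q = [Pb²⁺]·[I⁻]² = (0.221)·(2.12×10⁻⁴)² = 9.93×10⁻⁹
Q = 9.93×10⁻⁹ > Keq = 2.16×10⁻⁹: net reverse reaction.
Pb²⁺ is a product, so it decreases.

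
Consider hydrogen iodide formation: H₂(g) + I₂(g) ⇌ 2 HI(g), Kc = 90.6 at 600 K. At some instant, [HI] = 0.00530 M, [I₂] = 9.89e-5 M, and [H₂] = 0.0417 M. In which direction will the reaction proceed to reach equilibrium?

to the right

Qc = [HI]² / ([H₂]·[I₂]) = (0.00530)² / ((0.0417)·(9.89e-5)) = 6.81
Qc = 6.81 < Kc = 90.6, so the forward reaction proceeds.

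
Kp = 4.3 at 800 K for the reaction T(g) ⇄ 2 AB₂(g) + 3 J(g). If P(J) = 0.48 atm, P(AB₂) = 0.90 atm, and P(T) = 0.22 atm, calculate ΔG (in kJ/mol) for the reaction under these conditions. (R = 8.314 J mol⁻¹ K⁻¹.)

Qp = P(AB₂)²·P(J)³ / P(T) = (0.90)²·(0.48)³ / (0.22) = 0.407
ΔG = RT ln(Qp/Kp) = (8.314 J mol⁻¹ K⁻¹)(800 K) × ln(0.407/4.3)
   = (6.651 kJ/mol)(-2.358) = -15.7 kJ/mol
ΔG < 0, so the forward reaction is spontaneous (proceeds forward).

ΔG = -15.7 kJ/mol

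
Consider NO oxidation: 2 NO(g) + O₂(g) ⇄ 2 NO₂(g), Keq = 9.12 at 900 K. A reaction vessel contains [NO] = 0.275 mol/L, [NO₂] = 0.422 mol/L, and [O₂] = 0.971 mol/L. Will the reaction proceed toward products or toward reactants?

Q = [NO₂]² / ([NO]²·[O₂]) = (0.422)² / ((0.275)²·(0.971)) = 2.43
Q = 2.43 < Keq = 9.12, so the forward reaction proceeds.

to the right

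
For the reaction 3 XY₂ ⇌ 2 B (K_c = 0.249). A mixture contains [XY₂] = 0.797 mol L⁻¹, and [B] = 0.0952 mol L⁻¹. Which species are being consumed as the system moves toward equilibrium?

Q_c = [B]² / [XY₂]³ = (0.0952)² / (0.797)³ = 0.0179
Q_c = 0.0179 < K_c = 0.249: net forward reaction.

XY₂ (reactants)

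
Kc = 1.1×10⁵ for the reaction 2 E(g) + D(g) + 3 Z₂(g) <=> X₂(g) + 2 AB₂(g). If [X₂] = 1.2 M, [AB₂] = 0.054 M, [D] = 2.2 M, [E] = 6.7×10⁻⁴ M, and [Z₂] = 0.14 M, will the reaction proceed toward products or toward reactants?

Qc = [X₂]·[AB₂]² / ([E]²·[D]·[Z₂]³) = (1.2)·(0.054)² / ((6.7×10⁻⁴)²·(2.2)·(0.14)³) = 1.3×10⁶
Qc = 1.3×10⁶ > Kc = 1.1×10⁵, so the reverse reaction proceeds.

toward reactants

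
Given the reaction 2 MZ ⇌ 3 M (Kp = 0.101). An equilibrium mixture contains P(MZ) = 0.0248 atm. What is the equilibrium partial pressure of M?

At equilibrium, Kp = P(M)³ / P(MZ)² = 0.101.
(P(M))³ / (0.0248)² = 0.101
P(M)³ = 6.21e-5 ⇒ P(M) = 0.0396 atm

P(M) = 0.0396 atm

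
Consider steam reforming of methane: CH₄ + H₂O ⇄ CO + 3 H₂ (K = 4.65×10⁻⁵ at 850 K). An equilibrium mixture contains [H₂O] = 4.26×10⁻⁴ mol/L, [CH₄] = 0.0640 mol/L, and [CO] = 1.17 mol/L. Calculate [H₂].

At equilibrium, K = [CO]·[H₂]³ / ([CH₄]·[H₂O]) = 4.65×10⁻⁵.
(1.17)·([H₂])³ / ((0.0640)·(4.26×10⁻⁴)) = 4.65×10⁻⁵
[H₂]³ = 1.08×10⁻⁹ ⇒ [H₂] = 0.00103 mol/L

[H₂] = 0.00103 mol/L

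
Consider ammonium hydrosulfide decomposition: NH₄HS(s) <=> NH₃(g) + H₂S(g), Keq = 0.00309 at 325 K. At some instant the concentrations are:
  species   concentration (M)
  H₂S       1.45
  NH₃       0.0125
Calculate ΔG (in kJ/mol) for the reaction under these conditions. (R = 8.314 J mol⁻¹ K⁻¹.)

ΔG = 4.78 kJ/mol

(NH₄HS is a pure solid — omitted from Q.)
Q = [NH₃]·[H₂S] = (0.0125)·(1.45) = 0.0181
ΔG = RT ln(Q/Keq) = (8.314 J mol⁻¹ K⁻¹)(325 K) × ln(0.0181/0.00309)
   = (2.702 kJ/mol)(1.768) = 4.78 kJ/mol
ΔG > 0, so the forward reaction is non-spontaneous (proceeds in reverse).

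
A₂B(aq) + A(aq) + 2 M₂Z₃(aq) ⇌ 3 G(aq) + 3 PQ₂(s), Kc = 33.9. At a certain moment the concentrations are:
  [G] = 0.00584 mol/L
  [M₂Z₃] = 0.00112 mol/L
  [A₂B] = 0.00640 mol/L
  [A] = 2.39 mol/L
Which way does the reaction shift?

forward (toward products)

(PQ₂ is a pure solid — omitted from Qc.)
Qc = [G]³ / ([A₂B]·[A]·[M₂Z₃]²) = (0.00584)³ / ((0.00640)·(2.39)·(0.00112)²) = 10.4
Qc = 10.4 < Kc = 33.9, so the forward reaction proceeds.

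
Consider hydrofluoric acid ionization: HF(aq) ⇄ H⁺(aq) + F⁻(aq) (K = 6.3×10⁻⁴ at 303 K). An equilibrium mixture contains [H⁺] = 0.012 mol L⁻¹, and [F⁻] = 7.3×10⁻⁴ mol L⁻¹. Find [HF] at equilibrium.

[HF] = 0.014 mol L⁻¹

At equilibrium, K = [H⁺]·[F⁻] / [HF] = 6.3×10⁻⁴.
(0.012)·(7.3×10⁻⁴) / ([HF]) = 6.3×10⁻⁴
[HF] = 0.0139 = 0.014 mol L⁻¹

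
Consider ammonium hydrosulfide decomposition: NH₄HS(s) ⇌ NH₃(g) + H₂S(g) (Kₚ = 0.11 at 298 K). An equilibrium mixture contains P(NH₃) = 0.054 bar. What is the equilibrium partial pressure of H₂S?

P(H₂S) = 2.0 bar

(NH₄HS is a pure solid — omitted from Kₚ.)
At equilibrium, Kₚ = P(NH₃)·P(H₂S) = 0.11.
(0.054)·(P(H₂S)) = 0.11
P(H₂S) = 2.04 = 2.0 bar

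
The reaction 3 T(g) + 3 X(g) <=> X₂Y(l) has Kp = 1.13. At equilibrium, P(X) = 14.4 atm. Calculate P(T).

P(T) = 0.0667 atm

(X₂Y is a pure liquid — omitted from Kp.)
At equilibrium, Kp = 1 / (P(T)³·P(X)³) = 1.13.
1 / ((P(T))³·(14.4)³) = 1.13
P(T)³ = 2.96e-4 ⇒ P(T) = 0.0667 atm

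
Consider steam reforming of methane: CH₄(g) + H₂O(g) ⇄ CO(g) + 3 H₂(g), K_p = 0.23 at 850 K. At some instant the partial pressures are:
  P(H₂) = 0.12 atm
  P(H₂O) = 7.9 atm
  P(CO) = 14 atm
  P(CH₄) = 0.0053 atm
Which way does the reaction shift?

in the reverse direction

Q_p = P(CO)·P(H₂)³ / (P(CH₄)·P(H₂O)) = (14)·(0.12)³ / ((0.0053)·(7.9)) = 0.58
Q_p = 0.58 > K_p = 0.23, so the reverse reaction proceeds.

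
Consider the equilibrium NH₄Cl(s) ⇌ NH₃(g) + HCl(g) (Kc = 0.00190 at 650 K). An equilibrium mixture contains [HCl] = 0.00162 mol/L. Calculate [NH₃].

(NH₄Cl is a pure solid — omitted from Kc.)
At equilibrium, Kc = [NH₃]·[HCl] = 0.00190.
([NH₃])·(0.00162) = 0.00190
[NH₃] = 1.17 mol/L

[NH₃] = 1.17 mol/L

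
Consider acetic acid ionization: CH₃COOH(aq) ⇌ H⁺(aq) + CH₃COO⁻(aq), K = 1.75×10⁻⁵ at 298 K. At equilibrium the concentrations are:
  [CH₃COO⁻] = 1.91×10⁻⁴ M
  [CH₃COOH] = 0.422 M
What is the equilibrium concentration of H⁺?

[H⁺] = 0.0387 M

At equilibrium, K = [H⁺]·[CH₃COO⁻] / [CH₃COOH] = 1.75×10⁻⁵.
([H⁺])·(1.91×10⁻⁴) / (0.422) = 1.75×10⁻⁵
[H⁺] = 0.0387 M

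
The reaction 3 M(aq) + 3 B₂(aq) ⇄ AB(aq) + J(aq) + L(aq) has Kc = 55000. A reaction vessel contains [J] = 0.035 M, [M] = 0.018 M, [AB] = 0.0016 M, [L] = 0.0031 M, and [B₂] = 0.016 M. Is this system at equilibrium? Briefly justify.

no; Q < K, reaction proceeds forward

Qc = [AB]·[J]·[L] / ([M]³·[B₂]³) = (0.0016)·(0.035)·(0.0031) / ((0.018)³·(0.016)³) = 7300
Qc = 7300 < Kc = 55000: net forward reaction.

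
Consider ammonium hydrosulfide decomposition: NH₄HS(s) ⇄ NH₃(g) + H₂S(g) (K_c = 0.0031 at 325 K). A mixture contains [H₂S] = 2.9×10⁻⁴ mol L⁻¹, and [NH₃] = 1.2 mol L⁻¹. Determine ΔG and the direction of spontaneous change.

(NH₄HS is a pure solid — omitted from Q_c.)
Q_c = [NH₃]·[H₂S] = (1.2)·(2.9×10⁻⁴) = 3.48×10⁻⁴
ΔG = RT ln(Q_c/K_c) = (8.314 J mol⁻¹ K⁻¹)(325 K) × ln(3.48×10⁻⁴/0.0031)
   = (2.702 kJ/mol)(-2.187) = -5.91 kJ/mol
ΔG < 0, so the forward reaction is spontaneous (proceeds forward).

ΔG = -5.91 kJ/mol; the forward reaction is spontaneous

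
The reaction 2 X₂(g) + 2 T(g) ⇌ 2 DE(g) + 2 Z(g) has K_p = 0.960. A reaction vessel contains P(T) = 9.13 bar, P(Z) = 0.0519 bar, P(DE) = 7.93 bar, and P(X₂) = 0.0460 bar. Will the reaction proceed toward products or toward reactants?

Q_p = P(DE)²·P(Z)² / (P(X₂)²·P(T)²) = (7.93)²·(0.0519)² / ((0.0460)²·(9.13)²) = 0.960
Q_p = 0.960 = K_p, so the system is already at equilibrium.

at equilibrium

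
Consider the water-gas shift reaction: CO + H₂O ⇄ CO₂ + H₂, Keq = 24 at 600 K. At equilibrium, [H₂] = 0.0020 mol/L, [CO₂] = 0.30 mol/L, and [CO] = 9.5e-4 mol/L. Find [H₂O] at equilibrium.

[H₂O] = 0.026 mol/L

At equilibrium, Keq = [CO₂]·[H₂] / ([CO]·[H₂O]) = 24.
(0.30)·(0.0020) / ((9.5e-4)·([H₂O])) = 24
[H₂O] = 0.0263 = 0.026 mol/L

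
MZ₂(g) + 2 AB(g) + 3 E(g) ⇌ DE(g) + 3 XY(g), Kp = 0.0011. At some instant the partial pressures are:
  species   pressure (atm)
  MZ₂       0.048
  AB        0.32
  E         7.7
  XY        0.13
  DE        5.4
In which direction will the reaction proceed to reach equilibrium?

reverse (toward reactants)

Qp = P(DE)·P(XY)³ / (P(MZ₂)·P(AB)²·P(E)³) = (5.4)·(0.13)³ / ((0.048)·(0.32)²·(7.7)³) = 0.0053
Qp = 0.0053 > Kp = 0.0011, so the reverse reaction proceeds.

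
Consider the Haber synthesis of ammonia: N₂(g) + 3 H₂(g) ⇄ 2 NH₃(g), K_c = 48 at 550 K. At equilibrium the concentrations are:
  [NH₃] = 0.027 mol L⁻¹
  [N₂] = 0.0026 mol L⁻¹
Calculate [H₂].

At equilibrium, K_c = [NH₃]² / ([N₂]·[H₂]³) = 48.
(0.027)² / ((0.0026)·([H₂])³) = 48
[H₂]³ = 0.00584 ⇒ [H₂] = 0.18 mol L⁻¹

[H₂] = 0.18 mol L⁻¹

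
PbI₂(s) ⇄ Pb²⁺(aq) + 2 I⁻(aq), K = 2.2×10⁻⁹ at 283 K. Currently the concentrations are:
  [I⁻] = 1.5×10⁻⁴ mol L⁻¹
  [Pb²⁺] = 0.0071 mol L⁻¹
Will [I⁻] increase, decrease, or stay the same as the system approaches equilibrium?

(PbI₂ is a pure solid — omitted from Q.)
Q = [Pb²⁺]·[I⁻]² = (0.0071)·(1.5×10⁻⁴)² = 1.6×10⁻¹⁰
Q = 1.6×10⁻¹⁰ < K = 2.2×10⁻⁹: net forward reaction.
I⁻ is a product, so it increases.

increase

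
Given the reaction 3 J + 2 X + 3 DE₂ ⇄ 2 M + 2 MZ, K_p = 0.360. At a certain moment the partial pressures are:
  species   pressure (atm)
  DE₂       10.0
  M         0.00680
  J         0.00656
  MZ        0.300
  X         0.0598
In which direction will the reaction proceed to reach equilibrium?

Q_p = P(M)²·P(MZ)² / (P(J)³·P(X)²·P(DE₂)³) = (0.00680)²·(0.300)² / ((0.00656)³·(0.0598)²·(10.0)³) = 4.12
Q_p = 4.12 > K_p = 0.360, so the reverse reaction proceeds.

in the reverse direction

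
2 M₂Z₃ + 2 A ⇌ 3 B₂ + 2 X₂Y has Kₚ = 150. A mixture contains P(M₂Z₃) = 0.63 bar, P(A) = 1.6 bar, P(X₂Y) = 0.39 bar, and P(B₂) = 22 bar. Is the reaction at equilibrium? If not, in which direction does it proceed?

Qₚ = P(B₂)³·P(X₂Y)² / (P(M₂Z₃)²·P(A)²) = (22)³·(0.39)² / ((0.63)²·(1.6)²) = 1600
Qₚ = 1600 > Kₚ = 150, so the reverse reaction proceeds.

reverse (toward reactants)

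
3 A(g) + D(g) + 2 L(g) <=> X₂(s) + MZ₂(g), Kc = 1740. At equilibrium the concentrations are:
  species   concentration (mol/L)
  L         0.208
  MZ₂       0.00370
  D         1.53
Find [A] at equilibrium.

[A] = 0.0318 mol/L

(X₂ is a pure solid — omitted from Kc.)
At equilibrium, Kc = [MZ₂] / ([A]³·[D]·[L]²) = 1740.
(0.00370) / (([A])³·(1.53)·(0.208)²) = 1740
[A]³ = 3.21×10⁻⁵ ⇒ [A] = 0.0318 mol/L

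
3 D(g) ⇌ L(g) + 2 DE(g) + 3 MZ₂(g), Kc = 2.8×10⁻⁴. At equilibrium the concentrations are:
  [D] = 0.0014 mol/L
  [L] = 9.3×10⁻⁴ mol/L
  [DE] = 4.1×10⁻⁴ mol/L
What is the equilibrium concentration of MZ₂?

At equilibrium, Kc = [L]·[DE]²·[MZ₂]³ / [D]³ = 2.8×10⁻⁴.
(9.3×10⁻⁴)·(4.1×10⁻⁴)²·([MZ₂])³ / (0.0014)³ = 2.8×10⁻⁴
[MZ₂]³ = 0.00491 ⇒ [MZ₂] = 0.17 mol/L

[MZ₂] = 0.17 mol/L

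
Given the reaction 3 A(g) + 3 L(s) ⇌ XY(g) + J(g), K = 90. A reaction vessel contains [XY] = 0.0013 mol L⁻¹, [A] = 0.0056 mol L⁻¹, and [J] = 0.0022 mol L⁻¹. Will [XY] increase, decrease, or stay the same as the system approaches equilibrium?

(L is a pure solid — omitted from Q.)
Q = [XY]·[J] / [A]³ = (0.0013)·(0.0022) / (0.0056)³ = 16
Q = 16 < K = 90: net forward reaction.
XY is a product, so it increases.

increase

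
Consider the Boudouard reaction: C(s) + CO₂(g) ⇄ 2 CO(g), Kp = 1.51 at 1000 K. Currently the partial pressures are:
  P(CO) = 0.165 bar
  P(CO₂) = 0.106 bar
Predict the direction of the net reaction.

(C is a pure solid — omitted from Qp.)
Qp = P(CO)² / P(CO₂) = (0.165)² / (0.106) = 0.257
Qp = 0.257 < Kp = 1.51, so the forward reaction proceeds.

to the right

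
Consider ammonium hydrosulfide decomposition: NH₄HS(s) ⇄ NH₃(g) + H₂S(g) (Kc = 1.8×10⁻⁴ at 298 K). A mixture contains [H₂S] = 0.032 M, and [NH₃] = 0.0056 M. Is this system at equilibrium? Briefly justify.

(NH₄HS is a pure solid — omitted from Qc.)
Qc = [NH₃]·[H₂S] = (0.0056)·(0.032) = 1.8×10⁻⁴
Qc = 1.8×10⁻⁴ = Kc; the system is at equilibrium.

yes, at equilibrium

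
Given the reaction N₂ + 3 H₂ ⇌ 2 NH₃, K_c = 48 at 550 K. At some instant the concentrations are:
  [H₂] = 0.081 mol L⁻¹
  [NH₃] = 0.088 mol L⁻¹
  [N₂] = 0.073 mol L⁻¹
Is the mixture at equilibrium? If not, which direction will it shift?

no; Q > K, reaction proceeds in reverse

Q_c = [NH₃]² / ([N₂]·[H₂]³) = (0.088)² / ((0.073)·(0.081)³) = 200
Q_c = 200 > K_c = 48: net reverse reaction.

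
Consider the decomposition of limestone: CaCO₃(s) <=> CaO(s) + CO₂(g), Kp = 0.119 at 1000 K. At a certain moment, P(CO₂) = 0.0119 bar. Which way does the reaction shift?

in the forward direction

(CaCO₃, CaO are pure solids — omitted from Qp.)
Qp = P(CO₂) = 0.0119
Qp = 0.0119 < Kp = 0.119, so the forward reaction proceeds.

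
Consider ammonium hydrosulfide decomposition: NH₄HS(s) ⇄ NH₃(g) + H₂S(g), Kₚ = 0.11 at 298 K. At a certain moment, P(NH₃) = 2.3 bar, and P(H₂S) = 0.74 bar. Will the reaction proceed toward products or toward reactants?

(NH₄HS is a pure solid — omitted from Qₚ.)
Qₚ = P(NH₃)·P(H₂S) = (2.3)·(0.74) = 1.7
Qₚ = 1.7 > Kₚ = 0.11, so the reverse reaction proceeds.

reverse (toward reactants)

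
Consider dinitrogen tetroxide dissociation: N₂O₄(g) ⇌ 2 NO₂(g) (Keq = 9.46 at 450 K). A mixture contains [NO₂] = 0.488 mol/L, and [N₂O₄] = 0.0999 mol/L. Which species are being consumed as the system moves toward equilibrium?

Q = [NO₂]² / [N₂O₄] = (0.488)² / (0.0999) = 2.38
Q = 2.38 < Keq = 9.46: net forward reaction.

N₂O₄ (reactants)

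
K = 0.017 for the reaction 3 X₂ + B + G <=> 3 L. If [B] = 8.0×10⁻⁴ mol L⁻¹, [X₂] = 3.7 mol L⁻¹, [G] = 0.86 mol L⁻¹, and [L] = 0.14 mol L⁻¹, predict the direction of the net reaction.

Q = [L]³ / ([X₂]³·[B]·[G]) = (0.14)³ / ((3.7)³·(8.0×10⁻⁴)·(0.86)) = 0.079
Q = 0.079 > K = 0.017, so the reverse reaction proceeds.

reverse (toward reactants)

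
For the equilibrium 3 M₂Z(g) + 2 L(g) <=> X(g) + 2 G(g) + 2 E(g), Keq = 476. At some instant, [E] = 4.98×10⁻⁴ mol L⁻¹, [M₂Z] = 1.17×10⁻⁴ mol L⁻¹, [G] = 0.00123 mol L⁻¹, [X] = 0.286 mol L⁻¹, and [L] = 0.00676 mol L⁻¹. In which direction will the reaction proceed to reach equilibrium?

reverse (toward reactants)

Q = [X]·[G]²·[E]² / ([M₂Z]³·[L]²) = (0.286)·(0.00123)²·(4.98×10⁻⁴)² / ((1.17×10⁻⁴)³·(0.00676)²) = 1470
Q = 1470 > Keq = 476, so the reverse reaction proceeds.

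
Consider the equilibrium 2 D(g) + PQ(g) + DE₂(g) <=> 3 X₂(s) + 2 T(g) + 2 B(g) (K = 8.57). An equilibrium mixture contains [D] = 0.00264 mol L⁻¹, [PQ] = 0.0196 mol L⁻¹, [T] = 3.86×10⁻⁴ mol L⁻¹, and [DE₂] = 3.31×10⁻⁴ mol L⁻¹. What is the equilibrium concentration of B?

(X₂ is a pure solid — omitted from K.)
At equilibrium, K = [T]²·[B]² / ([D]²·[PQ]·[DE₂]) = 8.57.
(3.86×10⁻⁴)²·([B])² / ((0.00264)²·(0.0196)·(3.31×10⁻⁴)) = 8.57
[B]² = 0.00260 ⇒ [B] = 0.0510 mol L⁻¹

[B] = 0.0510 mol L⁻¹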